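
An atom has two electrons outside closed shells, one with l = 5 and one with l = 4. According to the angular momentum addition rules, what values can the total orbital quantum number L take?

By the triangle rule, |l₁ − l₂| ≤ L ≤ l₁ + l₂.
So L can be 1, 2, 3, 4, 5, 6, 7, 8, 9.

L = 1, 2, 3, 4, 5, 6, 7, 8, 9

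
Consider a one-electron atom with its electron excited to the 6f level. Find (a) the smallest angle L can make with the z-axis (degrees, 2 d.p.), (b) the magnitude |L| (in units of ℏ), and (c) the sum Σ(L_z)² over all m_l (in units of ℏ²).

θ_min ≈ 30.00°; |L| = 2√3 ℏ ≈ 3.464ℏ; Σ(L_z)² = 28 ℏ²

The 6f level has l = 3.
cos θ_min = 3/√12, so θ_min ≈ 30.00°.
|L| = ℏ√(3·4) = 2√3 ℏ ≈ 3.464ℏ.
Σ m_l² = 28, so Σ(L_z)² = 28 ℏ².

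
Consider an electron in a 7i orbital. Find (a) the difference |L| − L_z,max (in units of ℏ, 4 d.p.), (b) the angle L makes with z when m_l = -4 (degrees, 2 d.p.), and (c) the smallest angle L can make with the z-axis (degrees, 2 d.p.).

The 7i subshell has l = 6.
|L| − L_z,max = (√42 − 6)ℏ ≈ 0.4807ℏ.
For m_l = -4: cos θ = -4/√42, θ ≈ 128.11°.
cos θ_min = 6/√42, so θ_min ≈ 22.21°.

|L|−L_z,max ≈ 0.4807ℏ; θ(m_l=-4) ≈ 128.11°; θ_min ≈ 22.21°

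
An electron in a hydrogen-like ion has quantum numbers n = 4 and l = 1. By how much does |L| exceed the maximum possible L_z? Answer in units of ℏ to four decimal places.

|L| − L_z,max ≈ 0.4142ℏ

|L| = √2 ℏ ≈ 1.4142ℏ, while L_z,max = lℏ = 1ℏ.
The difference is (√2 − 1)ℏ ≈ 0.4142ℏ.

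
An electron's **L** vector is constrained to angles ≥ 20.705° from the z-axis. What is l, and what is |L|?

l = 7, |L| = 2√14 ℏ ≈ 7.483ℏ

cos²θ_min = l/(l+1) = 0.8750.
l = cos²θ/sin²θ ≈ 7.
Then |L| = ℏ√(7·8) = 2√14 ℏ.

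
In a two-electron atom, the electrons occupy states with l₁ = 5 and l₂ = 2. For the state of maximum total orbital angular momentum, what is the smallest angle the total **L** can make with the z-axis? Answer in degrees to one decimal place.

θ_min ≈ 20.7°

The total orbital quantum number L ranges from |l₁ − l₂| to l₁ + l₂ in integer steps.
L ∈ {3, 4, 5, 6, 7}.
The maximum is L = 7, with |L_tot| = ℏ√(7·8) = 2√14 ℏ.
The minimum angle with z is arccos(7/√56) ≈ 20.7°.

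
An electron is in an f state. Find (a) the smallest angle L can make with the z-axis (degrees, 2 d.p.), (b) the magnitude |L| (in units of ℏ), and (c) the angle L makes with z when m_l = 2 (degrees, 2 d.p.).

θ_min ≈ 30.00°; |L| = 2√3 ℏ ≈ 3.464ℏ; θ(m_l=2) ≈ 54.74°

An f state has l = 3.
cos θ_min = 3/√12, so θ_min ≈ 30.00°.
|L| = ℏ√(3·4) = 2√3 ℏ ≈ 3.464ℏ.
For m_l = 2: cos θ = 2/√12, θ ≈ 54.74°.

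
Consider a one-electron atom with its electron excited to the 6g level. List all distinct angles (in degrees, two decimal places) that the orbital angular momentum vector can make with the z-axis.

The 6g level has l = 4.
|L|² = l(l+1)ℏ² = 20ℏ², so |L| = 2√5 ℏ.
cos θ = m_l/√20 for each m_l ∈ {-4, -3, -2, -1, 0, 1, 2, 3, 4}.

θ ∈ {26.57°, 47.87°, 63.43°, 77.08°, 90.00°, 102.92°, 116.57°, 132.13°, 153.43°}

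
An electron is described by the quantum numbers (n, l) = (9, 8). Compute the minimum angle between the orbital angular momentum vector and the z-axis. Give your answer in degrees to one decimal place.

|L| = √(l(l+1)) ℏ = 6√2 ℏ.
The smallest angle corresponds to the largest L_z, i.e. m_l = l = 8, giving L_z = 8ℏ.
cos θ_min = 8/√72, so θ_min ≈ 19.5°.

θ_min ≈ 19.5°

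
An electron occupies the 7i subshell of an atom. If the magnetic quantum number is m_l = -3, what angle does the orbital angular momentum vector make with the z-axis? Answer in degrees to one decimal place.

θ ≈ 117.6°

7i means n = 7, l = 6.
|L| = √(l(l+1)) ℏ = √42 ℏ.
L_z = m_l ℏ = −3ℏ.
cos θ = L_z/|L| = -3/√42, so θ ≈ 117.6°.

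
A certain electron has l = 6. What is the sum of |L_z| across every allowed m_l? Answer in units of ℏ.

Σ|L_z| = 42 ℏ

m_l runs from −6 to 6, i.e. {-6, -5, -4, -3, -2, -1, 0, 1, 2, 3, 4, 5, 6}.
Σ|m_l| = 2·6(6+1)/2 = 42.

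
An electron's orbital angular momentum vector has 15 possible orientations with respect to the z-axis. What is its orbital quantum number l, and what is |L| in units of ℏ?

15 = 2l + 1, so l = (15−1)/2 = 7.
|L| = ℏ√(l(l+1)) = ℏ√(7·8) = 2√14 ℏ.

l = 7, |L| = 2√14 ℏ ≈ 7.483ℏ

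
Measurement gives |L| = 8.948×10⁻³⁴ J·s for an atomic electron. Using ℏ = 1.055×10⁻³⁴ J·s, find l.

l = 8

In units of ℏ, |L| ≈ 8.482.
Set l(l+1) = 71.94; the integer solution is l = 8.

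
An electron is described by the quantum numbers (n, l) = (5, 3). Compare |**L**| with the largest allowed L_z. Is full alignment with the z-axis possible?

|L| = 2√3 ℏ ≈ 3.4641ℏ, while L_z,max = lℏ = 3ℏ.
Since |L| > L_z,max, the vector can never point exactly along z; the closest it comes is θ_min = arccos(3/√12) ≈ 30.0°.

No: L_z,max = 3ℏ < |L| = 2√3 ℏ ≈ 3.464ℏ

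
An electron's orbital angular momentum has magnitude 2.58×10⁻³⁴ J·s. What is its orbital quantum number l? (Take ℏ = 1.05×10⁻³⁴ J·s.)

l = 2

|L|/ℏ = (2.58×10⁻³⁴)/(1.05×10⁻³⁴) ≈ 2.457.
l(l+1) ≈ 2.457² ≈ 6.04, so l = 2.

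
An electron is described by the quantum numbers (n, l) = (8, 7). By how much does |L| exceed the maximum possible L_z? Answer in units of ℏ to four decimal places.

|L| = 2√14 ℏ ≈ 7.4833ℏ, while L_z,max = lℏ = 7ℏ.
The difference is (2√14 − 7)ℏ ≈ 0.4833ℏ.

|L| − L_z,max ≈ 0.4833ℏ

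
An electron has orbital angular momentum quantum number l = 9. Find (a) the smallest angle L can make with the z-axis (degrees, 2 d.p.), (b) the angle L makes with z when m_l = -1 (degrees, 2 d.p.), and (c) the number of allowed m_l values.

θ_min ≈ 18.43°; θ(m_l=-1) ≈ 96.05°; 19 values

cos θ_min = 9/√90, so θ_min ≈ 18.43°.
For m_l = -1: cos θ = -1/√90, θ ≈ 96.05°.
There are 2l+1 = 19 values of m_l.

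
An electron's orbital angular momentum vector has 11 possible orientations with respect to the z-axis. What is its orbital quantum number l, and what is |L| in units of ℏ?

2l + 1 = 11 ⇒ l = 5.
|L| = ℏ√(l(l+1)) = ℏ√(5·6) = √30 ℏ.

l = 5, |L| = √30 ℏ ≈ 5.477ℏ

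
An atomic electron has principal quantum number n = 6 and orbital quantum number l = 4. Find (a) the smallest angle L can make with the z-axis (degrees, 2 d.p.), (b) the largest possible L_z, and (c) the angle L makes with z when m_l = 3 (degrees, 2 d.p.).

cos θ_min = 4/√20, so θ_min ≈ 26.57°.
L_z,max = lℏ = 4ℏ.
For m_l = 3: cos θ = 3/√20, θ ≈ 47.87°.

θ_min ≈ 26.57°; L_z,max = 4ℏ; θ(m_l=3) ≈ 47.87°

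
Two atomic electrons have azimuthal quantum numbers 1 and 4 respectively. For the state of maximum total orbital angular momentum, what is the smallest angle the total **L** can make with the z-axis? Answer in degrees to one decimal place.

θ_min ≈ 24.1°

By the triangle rule, |l₁ − l₂| ≤ L ≤ l₁ + l₂.
L ∈ {3, 4, 5}.
The maximum is L = 5, with |L_tot| = ℏ√(5·6) = √30 ℏ.
The minimum angle with z is arccos(5/√30) ≈ 24.1°.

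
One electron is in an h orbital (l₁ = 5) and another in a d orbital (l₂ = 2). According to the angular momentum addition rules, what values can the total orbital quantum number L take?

L = 3, 4, 5, 6, 7

L runs from |5 − 2| = 3 to 5 + 2 = 7.
L ∈ {3, 4, 5, 6, 7}.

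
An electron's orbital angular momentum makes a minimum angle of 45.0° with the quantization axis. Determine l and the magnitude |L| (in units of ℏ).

l = 1, |L| = √2 ℏ ≈ 1.414ℏ

At minimum angle, m_l = l, so cos θ = l/√(l(l+1)); cos²θ = l/(l+1) = 0.5000.
l = cos²θ/sin²θ ≈ 1.
Then |L| = ℏ√(1·2) = √2 ℏ.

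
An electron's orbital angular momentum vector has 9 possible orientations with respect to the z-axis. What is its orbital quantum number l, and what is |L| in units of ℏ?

Since there are 2l+1 = 9 values of m_l, l = 4.
|L| = ℏ√(l(l+1)) = ℏ√(4·5) = 2√5 ℏ.

l = 4, |L| = 2√5 ℏ ≈ 4.472ℏ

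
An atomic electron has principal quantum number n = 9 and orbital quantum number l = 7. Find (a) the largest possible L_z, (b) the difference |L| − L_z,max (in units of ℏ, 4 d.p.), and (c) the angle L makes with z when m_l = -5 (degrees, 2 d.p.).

L_z,max = 7ℏ; |L|−L_z,max ≈ 0.4833ℏ; θ(m_l=-5) ≈ 131.92°

L_z,max = lℏ = 7ℏ.
|L| − L_z,max = (2√14 − 7)ℏ ≈ 0.4833ℏ.
For m_l = -5: cos θ = -5/√56, θ ≈ 131.92°.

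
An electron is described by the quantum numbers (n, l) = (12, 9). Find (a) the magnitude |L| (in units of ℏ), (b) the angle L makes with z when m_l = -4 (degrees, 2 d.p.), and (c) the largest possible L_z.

|L| = 3√10 ℏ ≈ 9.487ℏ; θ(m_l=-4) ≈ 114.94°; L_z,max = 9ℏ

|L| = ℏ√(9·10) = 3√10 ℏ ≈ 9.487ℏ.
For m_l = -4: cos θ = -4/√90, θ ≈ 114.94°.
L_z,max = lℏ = 9ℏ.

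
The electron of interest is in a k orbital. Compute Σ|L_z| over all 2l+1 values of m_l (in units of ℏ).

Σ|L_z| = 56 ℏ

For a k orbital, l = 7.
m_l ∈ {-7, -6, -5, -4, -3, -2, -1, 0, 1, 2, 3, 4, 5, 6, 7}.
Σ|m_l| = 2(1+2+…+7) = 56.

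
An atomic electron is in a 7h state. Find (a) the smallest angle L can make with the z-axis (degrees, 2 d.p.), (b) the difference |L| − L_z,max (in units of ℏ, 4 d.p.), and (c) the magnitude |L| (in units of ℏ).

θ_min ≈ 24.09°; |L|−L_z,max ≈ 0.4772ℏ; |L| = √30 ℏ ≈ 5.477ℏ

7h means n = 7, l = 5.
cos θ_min = 5/√30, so θ_min ≈ 24.09°.
|L| − L_z,max = (√30 − 5)ℏ ≈ 0.4772ℏ.
|L| = ℏ√(5·6) = √30 ℏ ≈ 5.477ℏ.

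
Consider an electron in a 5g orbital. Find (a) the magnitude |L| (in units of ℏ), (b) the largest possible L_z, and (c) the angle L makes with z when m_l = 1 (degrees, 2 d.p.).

|L| = 2√5 ℏ ≈ 4.472ℏ; L_z,max = 4ℏ; θ(m_l=1) ≈ 77.08°

For 5g, l = 4.
|L| = ℏ√(4·5) = 2√5 ℏ ≈ 4.472ℏ.
L_z,max = lℏ = 4ℏ.
For m_l = 1: cos θ = 1/√20, θ ≈ 77.08°.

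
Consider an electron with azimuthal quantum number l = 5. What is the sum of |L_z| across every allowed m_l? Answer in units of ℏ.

m_l ∈ {-5, -4, -3, -2, -1, 0, 1, 2, 3, 4, 5}.
Σ|m_l| = 2·5(5+1)/2 = 30.

Σ|L_z| = 30 ℏ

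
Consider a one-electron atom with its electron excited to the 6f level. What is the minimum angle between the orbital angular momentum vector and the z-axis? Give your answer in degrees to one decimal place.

The 6f level has l = 3.
|L| = ℏ√(l(l+1)) = 2√3 ℏ.
The smallest angle corresponds to the largest L_z, i.e. m_l = l = 3, giving L_z = 3ℏ.
cos θ_min = 3/√12, so θ_min ≈ 30.0°.

θ_min ≈ 30.0°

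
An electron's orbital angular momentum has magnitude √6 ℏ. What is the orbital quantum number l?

l = 2

|L| = ℏ√(l(l+1)), so l(l+1) = 6.
The positive root is l = 2.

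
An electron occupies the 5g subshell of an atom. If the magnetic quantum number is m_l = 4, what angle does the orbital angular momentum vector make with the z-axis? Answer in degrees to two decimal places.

For 5g, l = 4.
|L| = ℏ√(l(l+1)) = 2√5 ℏ.
L_z = m_l ℏ = 4ℏ.
cos θ = L_z/|L| = 4/√20, so θ ≈ 26.57°.

θ ≈ 26.57°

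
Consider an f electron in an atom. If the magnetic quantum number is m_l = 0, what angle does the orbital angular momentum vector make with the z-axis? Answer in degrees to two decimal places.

θ ≈ 90.00°

An f state has l = 3.
|L|² = l(l+1)ℏ² = 12ℏ², so |L| = 2√3 ℏ.
L_z = m_l ℏ = 0ℏ.
cos θ = L_z/|L| = 0/√12, so θ ≈ 90.00°.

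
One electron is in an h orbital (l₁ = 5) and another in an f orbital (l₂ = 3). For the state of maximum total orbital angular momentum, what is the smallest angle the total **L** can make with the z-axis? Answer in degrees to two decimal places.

θ_min ≈ 19.47°

The total orbital quantum number L ranges from |l₁ − l₂| to l₁ + l₂ in integer steps.
So L can be 2, 3, 4, 5, 6, 7, 8.
The maximum is L = 8, with |L_tot| = ℏ√(8·9) = 6√2 ℏ.
The minimum angle with z is arccos(8/√72) ≈ 19.47°.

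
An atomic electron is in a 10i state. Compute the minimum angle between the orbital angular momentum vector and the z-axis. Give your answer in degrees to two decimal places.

10i means n = 10, l = 6.
|L|² = l(l+1)ℏ² = 42ℏ², so |L| = √42 ℏ.
The smallest angle corresponds to the largest L_z, i.e. m_l = l = 6, giving L_z = 6ℏ.
cos θ_min = 6/√42, so θ_min ≈ 22.21°.

θ_min ≈ 22.21°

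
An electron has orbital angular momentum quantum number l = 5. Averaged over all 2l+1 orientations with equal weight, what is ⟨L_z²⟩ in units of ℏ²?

The allowed m_l values are -5, -4, -3, -2, -1, 0, 1, 2, 3, 4, 5.
⟨L_z²⟩ = ℏ²·(Σ m_l²)/(2l+1) = ℏ²·110/11 = 10ℏ².

⟨L_z²⟩ = 10 ℏ²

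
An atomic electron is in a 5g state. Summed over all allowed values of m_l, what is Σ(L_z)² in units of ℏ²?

Σ(L_z)² = 60 ℏ²

For 5g, l = 4.
m_l runs from −4 to 4, i.e. {-4, -3, -2, -1, 0, 1, 2, 3, 4}.
Summing m² from −4 to 4: Σ m_l² = 60.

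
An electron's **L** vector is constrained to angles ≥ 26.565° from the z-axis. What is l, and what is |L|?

At minimum angle, m_l = l, so cos θ = l/√(l(l+1)); cos²θ = l/(l+1) = 0.8000.
Thus l = 0.8000/(1 − 0.8000) ≈ 4.
Then |L| = ℏ√(4·5) = 2√5 ℏ.

l = 4, |L| = 2√5 ℏ ≈ 4.472ℏ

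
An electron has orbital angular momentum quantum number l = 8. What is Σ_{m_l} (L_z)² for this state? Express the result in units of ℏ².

Σ(L_z)² = 408 ℏ²

m_l runs from −8 to 8, i.e. {-8, -7, -6, -5, -4, -3, -2, -1, 0, 1, 2, 3, 4, 5, 6, 7, 8}.
Σ m_l² = l(l+1)(2l+1)/3 = 8·9·17/3 = 408.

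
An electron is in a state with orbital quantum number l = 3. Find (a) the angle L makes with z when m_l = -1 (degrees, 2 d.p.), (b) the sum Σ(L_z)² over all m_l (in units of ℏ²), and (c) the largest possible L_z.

θ(m_l=-1) ≈ 106.78°; Σ(L_z)² = 28 ℏ²; L_z,max = 3ℏ

For m_l = -1: cos θ = -1/√12, θ ≈ 106.78°.
Σ m_l² = 28, so Σ(L_z)² = 28 ℏ².
L_z,max = lℏ = 3ℏ.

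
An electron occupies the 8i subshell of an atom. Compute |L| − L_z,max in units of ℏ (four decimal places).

The 8i subshell has l = 6.
|L| = √42 ℏ ≈ 6.4807ℏ, while L_z,max = lℏ = 6ℏ.
The difference is (√42 − 6)ℏ ≈ 0.4807ℏ.

|L| − L_z,max ≈ 0.4807ℏ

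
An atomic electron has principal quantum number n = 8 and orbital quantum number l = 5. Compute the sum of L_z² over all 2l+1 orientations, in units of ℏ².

Σ(L_z)² = 110 ℏ²

m_l ∈ {-5, -4, -3, -2, -1, 0, 1, 2, 3, 4, 5}.
Σ m_l² = 2·(1 + 4 + 9 + 16 + 25) = 110.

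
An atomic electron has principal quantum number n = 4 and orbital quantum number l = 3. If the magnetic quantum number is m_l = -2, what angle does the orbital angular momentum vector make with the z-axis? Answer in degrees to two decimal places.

θ ≈ 125.26°

|L| = ℏ√(l(l+1)) = 2√3 ℏ.
L_z = m_l ℏ = −2ℏ.
cos θ = L_z/|L| = -2/√12, so θ ≈ 125.26°.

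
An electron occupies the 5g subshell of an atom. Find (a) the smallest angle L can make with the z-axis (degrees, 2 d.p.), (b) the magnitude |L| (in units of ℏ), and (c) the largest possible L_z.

θ_min ≈ 26.57°; |L| = 2√5 ℏ ≈ 4.472ℏ; L_z,max = 4ℏ

5g means n = 5, l = 4.
cos θ_min = 4/√20, so θ_min ≈ 26.57°.
|L| = ℏ√(4·5) = 2√5 ℏ ≈ 4.472ℏ.
L_z,max = lℏ = 4ℏ.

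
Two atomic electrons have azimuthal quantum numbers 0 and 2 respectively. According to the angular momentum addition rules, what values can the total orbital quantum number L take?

L = 2

Angular momentum addition gives L = |l₁ − l₂|, …, l₁ + l₂.
Allowed values: L = 2.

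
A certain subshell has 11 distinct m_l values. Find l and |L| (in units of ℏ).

l = 5, |L| = √30 ℏ ≈ 5.477ℏ

2l + 1 = 11 ⇒ l = 5.
|L| = ℏ√(l(l+1)) = ℏ√(5·6) = √30 ℏ.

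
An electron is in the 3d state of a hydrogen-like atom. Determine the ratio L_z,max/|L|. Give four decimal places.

3d means n = 3, l = 2.
|L| = √6 ℏ ≈ 2.4495ℏ, while L_z,max = lℏ = 2ℏ.
L_z,max/|L| = 2/√6 = 0.8165.

L_z,max/|L| = 0.8165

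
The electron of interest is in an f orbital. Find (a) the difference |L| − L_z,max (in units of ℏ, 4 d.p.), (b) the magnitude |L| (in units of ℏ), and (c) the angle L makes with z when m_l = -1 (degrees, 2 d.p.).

|L|−L_z,max ≈ 0.4641ℏ; |L| = 2√3 ℏ ≈ 3.464ℏ; θ(m_l=-1) ≈ 106.78°

F corresponds to l = 3.
|L| − L_z,max = (2√3 − 3)ℏ ≈ 0.4641ℏ.
|L| = ℏ√(3·4) = 2√3 ℏ ≈ 3.464ℏ.
For m_l = -1: cos θ = -1/√12, θ ≈ 106.78°.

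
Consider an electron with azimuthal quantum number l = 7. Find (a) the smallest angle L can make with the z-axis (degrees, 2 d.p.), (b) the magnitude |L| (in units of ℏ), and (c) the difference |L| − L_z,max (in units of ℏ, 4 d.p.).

θ_min ≈ 20.70°; |L| = 2√14 ℏ ≈ 7.483ℏ; |L|−L_z,max ≈ 0.4833ℏ

cos θ_min = 7/√56, so θ_min ≈ 20.70°.
|L| = ℏ√(7·8) = 2√14 ℏ ≈ 7.483ℏ.
|L| − L_z,max = (2√14 − 7)ℏ ≈ 0.4833ℏ.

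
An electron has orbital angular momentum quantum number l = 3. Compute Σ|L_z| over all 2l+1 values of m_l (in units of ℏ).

The allowed m_l values are -3, -2, -1, 0, 1, 2, 3.
Σ|m_l| = 2(1+2+…+3) = 12.

Σ|L_z| = 12 ℏ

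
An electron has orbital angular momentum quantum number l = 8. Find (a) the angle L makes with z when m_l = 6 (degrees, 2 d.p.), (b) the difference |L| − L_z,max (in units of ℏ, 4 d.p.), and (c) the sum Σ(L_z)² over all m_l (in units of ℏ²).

θ(m_l=6) ≈ 45.00°; |L|−L_z,max ≈ 0.4853ℏ; Σ(L_z)² = 408 ℏ²

For m_l = 6: cos θ = 6/√72, θ ≈ 45.00°.
|L| − L_z,max = (6√2 − 8)ℏ ≈ 0.4853ℏ.
Σ m_l² = 408, so Σ(L_z)² = 408 ℏ².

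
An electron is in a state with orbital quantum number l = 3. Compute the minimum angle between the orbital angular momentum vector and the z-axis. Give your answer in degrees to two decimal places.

θ_min ≈ 30.00°

|L| = ℏ√(l(l+1)) = 2√3 ℏ.
The smallest angle corresponds to the largest L_z, i.e. m_l = l = 3, giving L_z = 3ℏ.
cos θ_min = 3/√12, so θ_min ≈ 30.00°.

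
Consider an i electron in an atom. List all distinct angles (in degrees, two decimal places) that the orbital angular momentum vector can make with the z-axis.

θ ∈ {22.21°, 39.51°, 51.89°, 62.42°, 72.02°, 81.12°, 90.00°, 98.88°, 107.98°, 117.58°, 128.11°, 140.49°, 157.79°}

An i state has l = 6.
|L| = √(l(l+1)) ℏ = √42 ℏ.
cos θ = m_l/√42 for each m_l ∈ {-6, -5, -4, -3, -2, -1, 0, 1, 2, 3, 4, 5, 6}.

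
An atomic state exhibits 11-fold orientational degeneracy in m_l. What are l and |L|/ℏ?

11 = 2l + 1, so l = (11−1)/2 = 5.
Then |L| = √(l(l+1)) ℏ = √30 ℏ.

l = 5, |L| = √30 ℏ ≈ 5.477ℏ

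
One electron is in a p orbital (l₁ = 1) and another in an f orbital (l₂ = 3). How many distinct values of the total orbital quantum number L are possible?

3

By the triangle rule, |l₁ − l₂| ≤ L ≤ l₁ + l₂.
So L can be 2, 3, 4.
That is 3 values.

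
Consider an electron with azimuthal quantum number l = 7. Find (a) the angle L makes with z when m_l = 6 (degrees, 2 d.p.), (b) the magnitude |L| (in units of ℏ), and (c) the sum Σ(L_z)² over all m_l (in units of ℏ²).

θ(m_l=6) ≈ 36.70°; |L| = 2√14 ℏ ≈ 7.483ℏ; Σ(L_z)² = 280 ℏ²

For m_l = 6: cos θ = 6/√56, θ ≈ 36.70°.
|L| = ℏ√(7·8) = 2√14 ℏ ≈ 7.483ℏ.
Σ m_l² = 280, so Σ(L_z)² = 280 ℏ².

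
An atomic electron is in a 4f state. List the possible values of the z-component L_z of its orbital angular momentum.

The 4f subshell has l = 3.
L_z = m_l ℏ with m_l ranging from −l to +l in integer steps.
For l = 3: m_l ∈ {-3, -2, -1, 0, 1, 2, 3}.

L_z ∈ {−3ℏ, −2ℏ, −ℏ, 0, ℏ, 2ℏ, 3ℏ}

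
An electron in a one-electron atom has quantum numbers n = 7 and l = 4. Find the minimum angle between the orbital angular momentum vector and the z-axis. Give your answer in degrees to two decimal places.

|L| = √(l(l+1)) ℏ = 2√5 ℏ.
The smallest angle corresponds to the largest L_z, i.e. m_l = l = 4, giving L_z = 4ℏ.
cos θ_min = 4/√20, so θ_min ≈ 26.57°.

θ_min ≈ 26.57°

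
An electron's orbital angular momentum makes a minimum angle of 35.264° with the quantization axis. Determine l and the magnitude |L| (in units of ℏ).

At minimum angle, m_l = l, so cos θ = l/√(l(l+1)); cos²θ = l/(l+1) = 0.6667.
l = cos²θ/sin²θ ≈ 2.
Then |L| = ℏ√(2·3) = √6 ℏ.

l = 2, |L| = √6 ℏ ≈ 2.449ℏ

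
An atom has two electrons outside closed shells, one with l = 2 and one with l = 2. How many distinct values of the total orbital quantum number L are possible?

5

The total orbital quantum number L ranges from |l₁ − l₂| to l₁ + l₂ in integer steps.
Allowed values: L = 0, 1, 2, 3, 4.
That is 5 values.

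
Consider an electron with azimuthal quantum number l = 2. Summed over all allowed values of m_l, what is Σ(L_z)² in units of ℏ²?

m_l runs from −2 to 2, i.e. {-2, -1, 0, 1, 2}.
Σ m_l² = l(l+1)(2l+1)/3 = 2·3·5/3 = 10.

Σ(L_z)² = 10 ℏ²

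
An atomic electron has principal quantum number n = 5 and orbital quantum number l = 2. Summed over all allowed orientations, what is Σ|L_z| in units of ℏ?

Σ|L_z| = 6 ℏ

The allowed m_l values are -2, -1, 0, 1, 2.
Σ|m_l| = l(l+1) = 6.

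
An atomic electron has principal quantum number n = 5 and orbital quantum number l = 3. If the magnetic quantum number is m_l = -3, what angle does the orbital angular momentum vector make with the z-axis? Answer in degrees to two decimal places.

θ ≈ 150.00°

|L|² = l(l+1)ℏ² = 12ℏ², so |L| = 2√3 ℏ.
L_z = m_l ℏ = −3ℏ.
cos θ = L_z/|L| = -3/√12, so θ ≈ 150.00°.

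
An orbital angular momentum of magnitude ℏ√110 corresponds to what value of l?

Since |L|² = l(l+1)ℏ², l(l+1) = 110.
Solving: l = 10.

l = 10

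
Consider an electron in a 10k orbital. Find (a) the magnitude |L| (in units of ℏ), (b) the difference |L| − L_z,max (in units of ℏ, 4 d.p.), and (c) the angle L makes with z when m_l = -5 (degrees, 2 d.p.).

|L| = 2√14 ℏ ≈ 7.483ℏ; |L|−L_z,max ≈ 0.4833ℏ; θ(m_l=-5) ≈ 131.92°

For 10k, l = 7.
|L| = ℏ√(7·8) = 2√14 ℏ ≈ 7.483ℏ.
|L| − L_z,max = (2√14 − 7)ℏ ≈ 0.4833ℏ.
For m_l = -5: cos θ = -5/√56, θ ≈ 131.92°.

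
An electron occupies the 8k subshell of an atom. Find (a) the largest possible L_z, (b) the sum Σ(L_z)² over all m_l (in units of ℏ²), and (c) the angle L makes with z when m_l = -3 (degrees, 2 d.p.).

For 8k, l = 7.
L_z,max = lℏ = 7ℏ.
Σ m_l² = 280, so Σ(L_z)² = 280 ℏ².
For m_l = -3: cos θ = -3/√56, θ ≈ 113.63°.

L_z,max = 7ℏ; Σ(L_z)² = 280 ℏ²; θ(m_l=-3) ≈ 113.63°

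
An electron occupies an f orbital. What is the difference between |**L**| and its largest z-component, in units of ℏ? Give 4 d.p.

|L| − L_z,max ≈ 0.4641ℏ

The letter f corresponds to l = 3.
|L| = 2√3 ℏ ≈ 3.4641ℏ, while L_z,max = lℏ = 3ℏ.
The difference is (2√3 − 3)ℏ ≈ 0.4641ℏ.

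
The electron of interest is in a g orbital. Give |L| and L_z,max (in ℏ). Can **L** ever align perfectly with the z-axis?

No: L_z,max = 4ℏ < |L| = 2√5 ℏ ≈ 4.472ℏ

A g state has l = 4.
|L| = 2√5 ℏ ≈ 4.4721ℏ, while L_z,max = lℏ = 4ℏ.
Since |L| > L_z,max, the vector can never point exactly along z; the closest it comes is θ_min = arccos(4/√20) ≈ 26.6°.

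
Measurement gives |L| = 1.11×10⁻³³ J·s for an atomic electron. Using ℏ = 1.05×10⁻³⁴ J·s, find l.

|L|/ℏ = (1.11×10⁻³³)/(1.05×10⁻³⁴) ≈ 10.571.
l(l+1) ≈ 10.571² ≈ 111.76, so l = 10.

l = 10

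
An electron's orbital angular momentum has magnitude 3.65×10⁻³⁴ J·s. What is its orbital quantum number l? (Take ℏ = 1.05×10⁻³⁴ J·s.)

l = 3

Dividing by ℏ: |L|/ℏ ≈ 3.476.
l(l+1) ≈ 3.476² ≈ 12.08, so l = 3.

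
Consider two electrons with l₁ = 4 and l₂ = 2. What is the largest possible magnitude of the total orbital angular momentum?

L runs from |4 − 2| = 2 to 4 + 2 = 6.
So L can be 2, 3, 4, 5, 6.
The largest magnitude corresponds to L = 6: |L_tot| = ℏ√(6·7) = √42 ℏ.

|L_tot|_max = √42 ℏ ≈ 6.481ℏ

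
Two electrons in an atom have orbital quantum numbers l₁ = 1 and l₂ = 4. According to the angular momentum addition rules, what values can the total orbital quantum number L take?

L = 3, 4, 5

Angular momentum addition gives L = |l₁ − l₂|, …, l₁ + l₂.
Allowed values: L = 3, 4, 5.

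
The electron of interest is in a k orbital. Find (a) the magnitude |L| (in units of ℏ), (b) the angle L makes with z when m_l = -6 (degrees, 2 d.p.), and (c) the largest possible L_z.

A k state has l = 7.
|L| = ℏ√(7·8) = 2√14 ℏ ≈ 7.483ℏ.
For m_l = -6: cos θ = -6/√56, θ ≈ 143.30°.
L_z,max = lℏ = 7ℏ.

|L| = 2√14 ℏ ≈ 7.483ℏ; θ(m_l=-6) ≈ 143.30°; L_z,max = 7ℏ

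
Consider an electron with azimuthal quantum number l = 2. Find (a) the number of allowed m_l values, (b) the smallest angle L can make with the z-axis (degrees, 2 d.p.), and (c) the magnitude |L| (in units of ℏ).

There are 2l+1 = 5 values of m_l.
cos θ_min = 2/√6, so θ_min ≈ 35.26°.
|L| = ℏ√(2·3) = √6 ℏ ≈ 2.449ℏ.

5 values; θ_min ≈ 35.26°; |L| = √6 ℏ ≈ 2.449ℏ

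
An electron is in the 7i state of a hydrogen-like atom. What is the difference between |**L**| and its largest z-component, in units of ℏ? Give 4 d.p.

|L| − L_z,max ≈ 0.4807ℏ

The 7i subshell has l = 6.
|L| = √42 ℏ ≈ 6.4807ℏ, while L_z,max = lℏ = 6ℏ.
The difference is (√42 − 6)ℏ ≈ 0.4807ℏ.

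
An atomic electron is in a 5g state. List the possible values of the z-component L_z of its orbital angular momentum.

5g means n = 5, l = 4.
L_z = m_l ℏ with m_l ranging from −l to +l in integer steps.
For l = 4: m_l ∈ {-4, -3, -2, -1, 0, 1, 2, 3, 4}.

L_z ∈ {−4ℏ, −3ℏ, −2ℏ, −ℏ, 0, ℏ, 2ℏ, 3ℏ, 4ℏ}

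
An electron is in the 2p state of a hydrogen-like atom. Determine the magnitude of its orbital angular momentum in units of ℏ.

|L| = √2 ℏ ≈ 1.414ℏ

2p means n = 2, l = 1.
|L| = ℏ√(l(l+1)) = ℏ√(1·2) = √2 ℏ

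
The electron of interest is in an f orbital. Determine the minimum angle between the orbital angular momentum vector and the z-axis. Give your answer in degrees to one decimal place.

For an f orbital, l = 3.
|L|² = l(l+1)ℏ² = 12ℏ², so |L| = 2√3 ℏ.
The smallest angle corresponds to the largest L_z, i.e. m_l = l = 3, giving L_z = 3ℏ.
cos θ_min = 3/√12, so θ_min ≈ 30.0°.

θ_min ≈ 30.0°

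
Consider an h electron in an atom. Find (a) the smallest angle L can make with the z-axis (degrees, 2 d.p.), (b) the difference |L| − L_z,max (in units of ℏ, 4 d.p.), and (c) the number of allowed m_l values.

An h state has l = 5.
cos θ_min = 5/√30, so θ_min ≈ 24.09°.
|L| − L_z,max = (√30 − 5)ℏ ≈ 0.4772ℏ.
There are 2l+1 = 11 values of m_l.

θ_min ≈ 24.09°; |L|−L_z,max ≈ 0.4772ℏ; 11 values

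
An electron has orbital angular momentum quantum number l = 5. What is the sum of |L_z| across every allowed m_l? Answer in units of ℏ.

Σ|L_z| = 30 ℏ

m_l ∈ {-5, -4, -3, -2, -1, 0, 1, 2, 3, 4, 5}.
Σ|m_l| = l(l+1) = 30.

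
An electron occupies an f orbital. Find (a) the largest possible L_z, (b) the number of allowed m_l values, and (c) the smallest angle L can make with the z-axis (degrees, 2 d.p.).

An f state has l = 3.
L_z,max = lℏ = 3ℏ.
There are 2l+1 = 7 values of m_l.
cos θ_min = 3/√12, so θ_min ≈ 30.00°.

L_z,max = 3ℏ; 7 values; θ_min ≈ 30.00°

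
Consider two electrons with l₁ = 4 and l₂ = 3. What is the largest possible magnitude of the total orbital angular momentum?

|L_tot|_max = 2√14 ℏ ≈ 7.483ℏ

L runs from |4 − 3| = 1 to 4 + 3 = 7.
So L can be 1, 2, 3, 4, 5, 6, 7.
The largest magnitude corresponds to L = 7: |L_tot| = ℏ√(7·8) = 2√14 ℏ.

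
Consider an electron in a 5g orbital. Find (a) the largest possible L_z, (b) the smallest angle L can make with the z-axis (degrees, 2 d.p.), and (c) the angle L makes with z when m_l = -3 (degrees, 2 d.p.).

L_z,max = 4ℏ; θ_min ≈ 26.57°; θ(m_l=-3) ≈ 132.13°

The 5g subshell has l = 4.
L_z,max = lℏ = 4ℏ.
cos θ_min = 4/√20, so θ_min ≈ 26.57°.
For m_l = -3: cos θ = -3/√20, θ ≈ 132.13°.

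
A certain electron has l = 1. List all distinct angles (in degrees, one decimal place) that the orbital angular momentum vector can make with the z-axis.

θ ∈ {45.0°, 90.0°, 135.0°}

|L| = √(l(l+1)) ℏ = √2 ℏ.
cos θ = m_l/√2 for each m_l ∈ {-1, 0, 1}.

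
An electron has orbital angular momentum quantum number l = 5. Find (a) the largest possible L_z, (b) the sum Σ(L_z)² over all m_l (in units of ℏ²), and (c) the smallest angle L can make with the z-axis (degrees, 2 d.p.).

L_z,max = 5ℏ; Σ(L_z)² = 110 ℏ²; θ_min ≈ 24.09°

L_z,max = lℏ = 5ℏ.
Σ m_l² = 110, so Σ(L_z)² = 110 ℏ².
cos θ_min = 5/√30, so θ_min ≈ 24.09°.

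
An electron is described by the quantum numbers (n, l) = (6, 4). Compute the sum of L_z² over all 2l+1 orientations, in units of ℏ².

Σ(L_z)² = 60 ℏ²

m_l ∈ {-4, -3, -2, -1, 0, 1, 2, 3, 4}.
Summing m² from −4 to 4: Σ m_l² = 60.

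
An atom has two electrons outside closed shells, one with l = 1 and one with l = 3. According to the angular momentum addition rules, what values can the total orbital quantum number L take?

The total orbital quantum number L ranges from |l₁ − l₂| to l₁ + l₂ in integer steps.
Allowed values: L = 2, 3, 4.

L = 2, 3, 4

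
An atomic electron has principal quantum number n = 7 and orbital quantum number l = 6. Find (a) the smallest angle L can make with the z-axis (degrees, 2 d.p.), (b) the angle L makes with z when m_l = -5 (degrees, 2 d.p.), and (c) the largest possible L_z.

cos θ_min = 6/√42, so θ_min ≈ 22.21°.
For m_l = -5: cos θ = -5/√42, θ ≈ 140.49°.
L_z,max = lℏ = 6ℏ.

θ_min ≈ 22.21°; θ(m_l=-5) ≈ 140.49°; L_z,max = 6ℏ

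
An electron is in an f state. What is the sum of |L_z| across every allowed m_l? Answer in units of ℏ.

Σ|L_z| = 12 ℏ

For an f orbital, l = 3.
m_l ∈ {-3, -2, -1, 0, 1, 2, 3}.
Σ|m_l| = 2·3(3+1)/2 = 12.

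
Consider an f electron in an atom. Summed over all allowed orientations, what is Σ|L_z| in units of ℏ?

Σ|L_z| = 12 ℏ

F corresponds to l = 3.
m_l ∈ {-3, -2, -1, 0, 1, 2, 3}.
Σ|m_l| = l(l+1) = 12.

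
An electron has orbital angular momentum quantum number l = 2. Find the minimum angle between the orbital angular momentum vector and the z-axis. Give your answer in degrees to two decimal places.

θ_min ≈ 35.26°

|L| = ℏ√(l(l+1)) = √6 ℏ.
The smallest angle corresponds to the largest L_z, i.e. m_l = l = 2, giving L_z = 2ℏ.
cos θ_min = 2/√6, so θ_min ≈ 35.26°.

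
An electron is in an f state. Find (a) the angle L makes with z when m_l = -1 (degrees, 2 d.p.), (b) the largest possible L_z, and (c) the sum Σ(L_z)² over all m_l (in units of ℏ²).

F corresponds to l = 3.
For m_l = -1: cos θ = -1/√12, θ ≈ 106.78°.
L_z,max = lℏ = 3ℏ.
Σ m_l² = 28, so Σ(L_z)² = 28 ℏ².

θ(m_l=-1) ≈ 106.78°; L_z,max = 3ℏ; Σ(L_z)² = 28 ℏ²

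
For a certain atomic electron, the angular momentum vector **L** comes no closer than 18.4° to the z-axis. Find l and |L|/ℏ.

At minimum angle, m_l = l, so cos θ = l/√(l(l+1)); cos²θ = l/(l+1) = 0.9004.
l = cos²θ/sin²θ ≈ 9.
Then |L| = ℏ√(9·10) = 3√10 ℏ.

l = 9, |L| = 3√10 ℏ ≈ 9.487ℏ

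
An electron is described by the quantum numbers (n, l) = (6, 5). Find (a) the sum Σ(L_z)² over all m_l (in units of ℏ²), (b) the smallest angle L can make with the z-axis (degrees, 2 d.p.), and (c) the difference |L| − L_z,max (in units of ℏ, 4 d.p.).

Σ(L_z)² = 110 ℏ²; θ_min ≈ 24.09°; |L|−L_z,max ≈ 0.4772ℏ

Σ m_l² = 110, so Σ(L_z)² = 110 ℏ².
cos θ_min = 5/√30, so θ_min ≈ 24.09°.
|L| − L_z,max = (√30 − 5)ℏ ≈ 0.4772ℏ.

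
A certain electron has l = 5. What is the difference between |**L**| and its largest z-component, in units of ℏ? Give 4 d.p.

|L| = √30 ℏ ≈ 5.4772ℏ, while L_z,max = lℏ = 5ℏ.
The difference is (√30 − 5)ℏ ≈ 0.4772ℏ.

|L| − L_z,max ≈ 0.4772ℏ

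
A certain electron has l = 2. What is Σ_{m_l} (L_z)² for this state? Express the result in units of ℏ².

Σ(L_z)² = 10 ℏ²

m_l ∈ {-2, -1, 0, 1, 2}.
Summing m² from −2 to 2: Σ m_l² = 10.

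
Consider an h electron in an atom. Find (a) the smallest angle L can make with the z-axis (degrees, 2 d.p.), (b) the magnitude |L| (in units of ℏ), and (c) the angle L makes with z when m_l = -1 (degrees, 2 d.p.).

θ_min ≈ 24.09°; |L| = √30 ℏ ≈ 5.477ℏ; θ(m_l=-1) ≈ 100.52°

The letter h corresponds to l = 5.
cos θ_min = 5/√30, so θ_min ≈ 24.09°.
|L| = ℏ√(5·6) = √30 ℏ ≈ 5.477ℏ.
For m_l = -1: cos θ = -1/√30, θ ≈ 100.52°.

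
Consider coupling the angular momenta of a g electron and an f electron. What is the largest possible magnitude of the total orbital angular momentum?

By the triangle rule, |l₁ − l₂| ≤ L ≤ l₁ + l₂.
So L can be 1, 2, 3, 4, 5, 6, 7.
The largest magnitude corresponds to L = 7: |L_tot| = ℏ√(7·8) = 2√14 ℏ.

|L_tot|_max = 2√14 ℏ ≈ 7.483ℏ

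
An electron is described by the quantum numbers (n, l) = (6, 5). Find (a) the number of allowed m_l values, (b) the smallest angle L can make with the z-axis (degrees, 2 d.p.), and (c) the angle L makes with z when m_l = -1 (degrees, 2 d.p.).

There are 2l+1 = 11 values of m_l.
cos θ_min = 5/√30, so θ_min ≈ 24.09°.
For m_l = -1: cos θ = -1/√30, θ ≈ 100.52°.

11 values; θ_min ≈ 24.09°; θ(m_l=-1) ≈ 100.52°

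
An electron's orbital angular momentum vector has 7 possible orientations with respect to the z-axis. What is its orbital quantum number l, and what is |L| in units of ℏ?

l = 3, |L| = 2√3 ℏ ≈ 3.464ℏ

Since there are 2l+1 = 7 values of m_l, l = 3.
Then |L| = √(l(l+1)) ℏ = 2√3 ℏ.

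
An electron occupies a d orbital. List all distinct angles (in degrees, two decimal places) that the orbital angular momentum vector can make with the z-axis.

θ ∈ {35.26°, 65.91°, 90.00°, 114.09°, 144.74°}

A d state has l = 2.
|L|² = l(l+1)ℏ² = 6ℏ², so |L| = √6 ℏ.
cos θ = m_l/√6 for each m_l ∈ {-2, -1, 0, 1, 2}.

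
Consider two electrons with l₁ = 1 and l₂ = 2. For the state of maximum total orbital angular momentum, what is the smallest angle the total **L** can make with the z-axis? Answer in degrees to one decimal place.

The total orbital quantum number L ranges from |l₁ − l₂| to l₁ + l₂ in integer steps.
L ∈ {1, 2, 3}.
The maximum is L = 3, with |L_tot| = ℏ√(3·4) = 2√3 ℏ.
The minimum angle with z is arccos(3/√12) ≈ 30.0°.

θ_min ≈ 30.0°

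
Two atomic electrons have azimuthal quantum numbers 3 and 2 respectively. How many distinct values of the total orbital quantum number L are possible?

5

By the triangle rule, |l₁ − l₂| ≤ L ≤ l₁ + l₂.
Allowed values: L = 1, 2, 3, 4, 5.
That is 5 values.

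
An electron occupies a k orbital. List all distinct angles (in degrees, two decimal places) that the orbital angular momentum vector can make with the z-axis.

θ ∈ {20.70°, 36.70°, 48.08°, 57.69°, 66.37°, 74.50°, 82.32°, 90.00°, 97.68°, 105.50°, 113.63°, 122.31°, 131.92°, 143.30°, 159.30°}

A k state has l = 7.
|L| = √(l(l+1)) ℏ = 2√14 ℏ.
cos θ = m_l/√56 for each m_l ∈ {-7, -6, -5, -4, -3, -2, -1, 0, 1, 2, 3, 4, 5, 6, 7}.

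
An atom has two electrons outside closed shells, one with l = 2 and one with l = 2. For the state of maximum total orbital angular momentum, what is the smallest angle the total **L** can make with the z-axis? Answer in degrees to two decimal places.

θ_min ≈ 26.57°

By the triangle rule, |l₁ − l₂| ≤ L ≤ l₁ + l₂.
L ∈ {0, 1, 2, 3, 4}.
The maximum is L = 4, with |L_tot| = ℏ√(4·5) = 2√5 ℏ.
The minimum angle with z is arccos(4/√20) ≈ 26.57°.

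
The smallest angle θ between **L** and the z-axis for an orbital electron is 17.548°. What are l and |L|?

l = 10, |L| = √110 ℏ ≈ 10.488ℏ

At minimum angle, m_l = l, so cos θ = l/√(l(l+1)); cos²θ = l/(l+1) = 0.9091.
Solving: l = 10.
Then |L| = ℏ√(10·11) = √110 ℏ.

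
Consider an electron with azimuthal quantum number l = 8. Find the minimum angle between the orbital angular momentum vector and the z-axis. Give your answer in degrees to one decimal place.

|L| = √(l(l+1)) ℏ = 6√2 ℏ.
The smallest angle corresponds to the largest L_z, i.e. m_l = l = 8, giving L_z = 8ℏ.
cos θ_min = 8/√72, so θ_min ≈ 19.5°.

θ_min ≈ 19.5°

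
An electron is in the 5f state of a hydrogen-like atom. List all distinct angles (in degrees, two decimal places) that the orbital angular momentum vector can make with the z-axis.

θ ∈ {30.00°, 54.74°, 73.22°, 90.00°, 106.78°, 125.26°, 150.00°}

5f means n = 5, l = 3.
|L| = ℏ√(l(l+1)) = 2√3 ℏ.
cos θ = m_l/√12 for each m_l ∈ {-3, -2, -1, 0, 1, 2, 3}.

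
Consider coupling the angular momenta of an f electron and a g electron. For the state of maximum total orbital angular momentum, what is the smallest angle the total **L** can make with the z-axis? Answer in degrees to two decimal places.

θ_min ≈ 20.70°

Angular momentum addition gives L = |l₁ − l₂|, …, l₁ + l₂.
Allowed values: L = 1, 2, 3, 4, 5, 6, 7.
The maximum is L = 7, with |L_tot| = ℏ√(7·8) = 2√14 ℏ.
The minimum angle with z is arccos(7/√56) ≈ 20.70°.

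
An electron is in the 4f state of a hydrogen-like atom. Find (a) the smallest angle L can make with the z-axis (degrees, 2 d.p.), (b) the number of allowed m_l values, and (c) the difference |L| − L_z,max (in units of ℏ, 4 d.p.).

θ_min ≈ 30.00°; 7 values; |L|−L_z,max ≈ 0.4641ℏ

4f means n = 4, l = 3.
cos θ_min = 3/√12, so θ_min ≈ 30.00°.
There are 2l+1 = 7 values of m_l.
|L| − L_z,max = (2√3 − 3)ℏ ≈ 0.4641ℏ.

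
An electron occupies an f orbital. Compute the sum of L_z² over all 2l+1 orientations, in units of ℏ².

Σ(L_z)² = 28 ℏ²

For an f orbital, l = 3.
m_l runs from −3 to 3, i.e. {-3, -2, -1, 0, 1, 2, 3}.
Summing m² from −3 to 3: Σ m_l² = 28.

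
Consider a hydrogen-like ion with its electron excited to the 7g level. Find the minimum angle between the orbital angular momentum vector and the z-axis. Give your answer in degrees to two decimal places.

The 7g level has l = 4.
|L|² = l(l+1)ℏ² = 20ℏ², so |L| = 2√5 ℏ.
The smallest angle corresponds to the largest L_z, i.e. m_l = l = 4, giving L_z = 4ℏ.
cos θ_min = 4/√20, so θ_min ≈ 26.57°.

θ_min ≈ 26.57°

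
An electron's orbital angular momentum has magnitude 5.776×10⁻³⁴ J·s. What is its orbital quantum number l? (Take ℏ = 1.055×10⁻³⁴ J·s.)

l = 5

In units of ℏ, |L| ≈ 5.475.
(|L|/ℏ)² = l(l+1) ≈ 29.97 ⇒ l = 5.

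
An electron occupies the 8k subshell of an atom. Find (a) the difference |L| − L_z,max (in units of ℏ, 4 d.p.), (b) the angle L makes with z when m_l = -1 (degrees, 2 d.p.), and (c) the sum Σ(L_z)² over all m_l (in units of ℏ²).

8k means n = 8, l = 7.
|L| − L_z,max = (2√14 − 7)ℏ ≈ 0.4833ℏ.
For m_l = -1: cos θ = -1/√56, θ ≈ 97.68°.
Σ m_l² = 280, so Σ(L_z)² = 280 ℏ².

|L|−L_z,max ≈ 0.4833ℏ; θ(m_l=-1) ≈ 97.68°; Σ(L_z)² = 280 ℏ²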